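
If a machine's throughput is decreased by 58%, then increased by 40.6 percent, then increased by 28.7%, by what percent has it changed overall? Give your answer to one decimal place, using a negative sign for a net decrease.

A 58% decrease multiplies by 0.42.
Then a 40.6% increase: 0.42 × 1.406 = 0.59052.
Then a 28.7% increase: 0.59052 × 1.287 = 0.75999924.
Overall factor 0.75999924, i.e. -24.0%.

-24.0%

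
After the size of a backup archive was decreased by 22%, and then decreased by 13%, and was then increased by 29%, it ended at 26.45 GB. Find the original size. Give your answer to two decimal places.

Undoing the 29% increase: 26.45 ÷ 1.29 ≈ 20.503876.
Undoing the 13% decrease: 20.503876 ÷ 0.87 ≈ 23.567674.
Undoing the 22% decrease: 23.567674 ÷ 0.78 ≈ 30.21 GB.

30.21 GB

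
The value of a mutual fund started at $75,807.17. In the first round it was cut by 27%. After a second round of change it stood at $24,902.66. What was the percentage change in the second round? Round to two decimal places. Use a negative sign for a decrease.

-55.00%

After the first round: $75,807.17 × 0.73 = $55339.2341.
Second-round multiplier: $24,902.66 ÷ $55339.2341 ≈ 0.45.
That is a change of -55.00%.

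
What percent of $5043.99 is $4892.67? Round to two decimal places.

$4892.67 ÷ $5043.99 ≈ 97.00%.

97.00%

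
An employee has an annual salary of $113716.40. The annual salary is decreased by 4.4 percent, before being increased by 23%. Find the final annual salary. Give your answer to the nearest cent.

Each change multiplies by a factor: 0.956 × 1.23 = 1.17588.
$113716.40 × 1.17588 = $133716.840432 ≈ $133716.84.

$133716.84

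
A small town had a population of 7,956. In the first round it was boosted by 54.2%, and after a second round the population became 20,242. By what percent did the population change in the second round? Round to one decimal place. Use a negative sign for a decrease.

After the first round: 7,956 × 1.542 = 12268.152.
Second-round multiplier: 20,242 ÷ 12268.152 ≈ 1.64996.
That is a change of 65.0%.

65.0%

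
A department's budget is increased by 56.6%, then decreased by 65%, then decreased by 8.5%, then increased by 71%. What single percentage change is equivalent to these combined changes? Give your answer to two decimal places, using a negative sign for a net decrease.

-14.24%

A 56.6% increase multiplies by 1.566.
Then a 65% decrease: 1.566 × 0.35 = 0.5481.
Then an 8.5% decrease: 0.5481 × 0.915 = 0.5015115.
Then a 71% increase: 0.5015115 × 1.71 = 0.857584665.
Overall factor 0.857584665, i.e. -14.24%.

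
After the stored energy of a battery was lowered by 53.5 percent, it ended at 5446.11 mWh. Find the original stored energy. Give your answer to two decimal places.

11712.06 mWh

The overall multiplier applied was 0.465.
So the original stored energy was 5446.11 ÷ 0.465 ≈ 11712.06 mWh.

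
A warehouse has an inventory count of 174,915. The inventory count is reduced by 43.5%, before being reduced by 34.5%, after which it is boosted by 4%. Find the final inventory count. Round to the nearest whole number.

Apply the 43.5% decrease: 174,915 × 0.565 = 98826.975.
34.5% decrease: 98826.975 × 0.655 = 64731.668625.
Apply the 4% increase: 64731.668625 × 1.04 = 67320.93537 ≈ 67,321.

67,321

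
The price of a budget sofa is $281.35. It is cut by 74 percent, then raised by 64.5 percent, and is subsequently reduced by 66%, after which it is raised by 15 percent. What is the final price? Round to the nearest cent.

Each change multiplies by a factor: 0.26 × 1.645 × 0.34 × 1.15 = 0.1672307.
$281.35 × 0.1672307 = $47.050357445 ≈ $47.05.

$47.05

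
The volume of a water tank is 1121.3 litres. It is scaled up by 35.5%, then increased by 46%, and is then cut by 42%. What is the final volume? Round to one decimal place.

1286.6 litres

After the 35.5% increase: 1121.3 × 1.355 = 1519.3615.
Apply the 46% increase: 1519.3615 × 1.46 = 2218.26779.
Apply the 42% decrease: 2218.26779 × 0.58 = 1286.5953182 ≈ 1286.6.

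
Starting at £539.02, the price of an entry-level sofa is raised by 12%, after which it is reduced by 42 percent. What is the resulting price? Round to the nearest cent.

£350.15

Each change multiplies by a factor: 1.12 × 0.58 = 0.6496.
£539.02 × 0.6496 = £350.147392 ≈ £350.15.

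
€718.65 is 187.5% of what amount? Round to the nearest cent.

€718.65 ÷ 1.875 = €383.28.

€383.28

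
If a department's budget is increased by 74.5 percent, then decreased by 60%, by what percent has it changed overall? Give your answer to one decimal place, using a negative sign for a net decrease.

The combined multiplier is 1.745 × 0.4 = 0.698.
That corresponds to a decrease of 30.2%.

-30.2%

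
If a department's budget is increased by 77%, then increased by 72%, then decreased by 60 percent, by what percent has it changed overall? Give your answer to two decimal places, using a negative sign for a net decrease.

The combined multiplier is 1.77 × 1.72 × 0.4 = 1.21776.
That corresponds to an increase of 21.78%.

21.78%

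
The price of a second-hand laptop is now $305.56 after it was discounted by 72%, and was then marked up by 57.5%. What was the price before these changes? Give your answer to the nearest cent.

$692.88

Undoing the 57.5% increase: $305.56 ÷ 1.575 ≈ $194.006349.
Undoing the 72% decrease: $194.006349 ÷ 0.28 ≈ $692.88.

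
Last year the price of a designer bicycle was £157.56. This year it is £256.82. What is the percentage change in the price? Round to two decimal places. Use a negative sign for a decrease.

Change: £256.82 − £157.56 = £99.26.
Relative to the original: £99.26 ÷ £157.56 ≈ 63.00%.

63.00%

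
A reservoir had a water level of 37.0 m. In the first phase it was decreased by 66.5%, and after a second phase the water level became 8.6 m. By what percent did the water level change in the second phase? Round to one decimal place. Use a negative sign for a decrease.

After the first phase: 37.0 × 0.335 = 12.395.
Second-phase multiplier: 8.6 ÷ 12.395 ≈ 0.69383.
That is a change of -30.6%.

-30.6%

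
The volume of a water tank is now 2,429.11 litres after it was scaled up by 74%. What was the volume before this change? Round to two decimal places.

1,396.04 litres

The overall multiplier applied was 1.74.
So the original volume was 2,429.11 ÷ 1.74 ≈ 1,396.04 litres.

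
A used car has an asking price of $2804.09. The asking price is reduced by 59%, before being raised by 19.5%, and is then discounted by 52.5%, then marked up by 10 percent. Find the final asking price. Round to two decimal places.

$717.84

After the 59% decrease: $2804.09 × 0.41 = $1149.6769.
After the 19.5% increase: $1149.6769 × 1.195 = $1373.8638955.
After the 52.5% decrease: $1373.8638955 × 0.475 = $652.5853503625.
Apply the 10% increase: $652.5853503625 × 1.1 = $717.84388539875 ≈ $717.84.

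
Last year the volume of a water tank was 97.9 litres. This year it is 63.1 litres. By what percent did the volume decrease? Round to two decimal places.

Change: 63.1 − 97.9 = -34.8.
Relative to the original: -34.8 ÷ 97.9 ≈ -35.55%.
So the volume decreased by 35.55%.

35.55%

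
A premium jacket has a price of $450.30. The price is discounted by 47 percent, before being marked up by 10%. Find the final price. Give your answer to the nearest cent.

Each change multiplies by a factor: 0.53 × 1.1 = 0.583.
$450.30 × 0.583 = $262.5249 ≈ $262.52.

$262.52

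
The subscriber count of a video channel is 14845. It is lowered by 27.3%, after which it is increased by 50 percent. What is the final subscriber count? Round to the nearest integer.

16188

Apply the 27.3% decrease: 14845 × 0.727 = 10792.315.
Apply the 50% increase: 10792.315 × 1.5 = 16188.4725 ≈ 16188.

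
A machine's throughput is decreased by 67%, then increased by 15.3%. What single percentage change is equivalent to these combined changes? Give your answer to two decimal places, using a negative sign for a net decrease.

The combined multiplier is 0.33 × 1.153 = 0.38049.
That corresponds to a decrease of 61.95%.

-61.95%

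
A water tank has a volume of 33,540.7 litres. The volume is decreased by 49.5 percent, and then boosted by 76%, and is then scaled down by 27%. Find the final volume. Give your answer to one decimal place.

Each change multiplies by a factor: 0.505 × 1.76 × 0.73 = 0.648824.
33,540.7 × 0.648824 = 21762.0111368 ≈ 21,762.0.

21,762.0 litres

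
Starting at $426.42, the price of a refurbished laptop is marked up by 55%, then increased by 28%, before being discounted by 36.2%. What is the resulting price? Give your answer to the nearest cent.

After the 55% increase: $426.42 × 1.55 = $660.951.
After the 28% increase: $660.951 × 1.28 = $846.01728.
Apply the 36.2% decrease: $846.01728 × 0.638 = $539.75902464 ≈ $539.76.

$539.76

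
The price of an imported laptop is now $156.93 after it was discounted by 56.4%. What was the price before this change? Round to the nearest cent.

$359.93

The overall multiplier applied was 0.436.
So the original price was $156.93 ÷ 0.436 ≈ $359.93.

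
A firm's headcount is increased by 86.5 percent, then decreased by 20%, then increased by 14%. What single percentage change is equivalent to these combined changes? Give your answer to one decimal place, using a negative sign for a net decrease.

The combined multiplier is 1.865 × 0.8 × 1.14 = 1.70088.
That corresponds to an increase of 70.1%.

70.1%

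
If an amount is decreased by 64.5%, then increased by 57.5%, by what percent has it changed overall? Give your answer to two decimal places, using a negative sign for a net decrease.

A 64.5% decrease multiplies by 0.355.
Then a 57.5% increase: 0.355 × 1.575 = 0.559125.
Overall factor 0.559125, i.e. -44.09%.

-44.09%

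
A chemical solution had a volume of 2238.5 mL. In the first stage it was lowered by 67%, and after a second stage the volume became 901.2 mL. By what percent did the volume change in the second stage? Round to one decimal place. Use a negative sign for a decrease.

22.0%

After the first stage: 2238.5 × 0.33 = 738.705.
Second-stage multiplier: 901.2 ÷ 738.705 ≈ 1.21997.
That is a change of 22.0%.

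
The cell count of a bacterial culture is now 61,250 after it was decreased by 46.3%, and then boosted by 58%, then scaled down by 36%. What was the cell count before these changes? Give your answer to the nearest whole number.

112,796

Undoing the 36% decrease: 61,250 ÷ 0.64 = 95703.125.
Undoing the 58% increase: 95703.125 ÷ 1.58 ≈ 60571.598101.
Undoing the 46.3% decrease: 60571.598101 ÷ 0.537 ≈ 112,796.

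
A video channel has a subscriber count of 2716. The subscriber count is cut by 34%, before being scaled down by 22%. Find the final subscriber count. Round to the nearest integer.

1398

Each change multiplies by a factor: 0.66 × 0.78 = 0.5148.
2716 × 0.5148 = 1398.1968 ≈ 1398.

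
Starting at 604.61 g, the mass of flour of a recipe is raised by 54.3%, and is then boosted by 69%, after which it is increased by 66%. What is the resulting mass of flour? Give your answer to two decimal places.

Each change multiplies by a factor: 1.543 × 1.69 × 1.66 = 4.3287322.
604.61 × 4.3287322 = 2617.194775442 ≈ 2617.19.

2617.19 g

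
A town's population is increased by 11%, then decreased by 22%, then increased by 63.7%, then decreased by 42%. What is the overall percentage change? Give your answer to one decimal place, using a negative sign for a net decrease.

-17.8%

The combined multiplier is 1.11 × 0.78 × 1.637 × 0.58 = 0.822042468.
That corresponds to a decrease of 17.8%.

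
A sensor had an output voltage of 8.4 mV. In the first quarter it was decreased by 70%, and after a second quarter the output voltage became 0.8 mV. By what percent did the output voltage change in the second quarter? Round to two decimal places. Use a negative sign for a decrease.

-68.25%

After the first quarter: 8.4 × 0.3 = 2.52.
Second-quarter multiplier: 0.8 ÷ 2.52 ≈ 0.31746.
That is a change of -68.25%.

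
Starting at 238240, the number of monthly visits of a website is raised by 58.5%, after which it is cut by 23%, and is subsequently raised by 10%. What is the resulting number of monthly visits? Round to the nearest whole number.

319836

58.5% increase: 238240 × 1.585 = 377610.4.
23% decrease: 377610.4 × 0.77 = 290760.008.
After the 10% increase: 290760.008 × 1.1 = 319836.0088 ≈ 319836.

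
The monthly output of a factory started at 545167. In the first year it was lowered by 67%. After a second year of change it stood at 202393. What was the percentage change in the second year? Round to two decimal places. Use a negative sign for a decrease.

12.50%

After the first year: 545167 × 0.33 = 179905.11.
Second-year multiplier: 202393 ÷ 179905.11 ≈ 1.124999.
That is a change of 12.50%.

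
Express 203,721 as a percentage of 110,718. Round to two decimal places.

184.00%

203,721 ÷ 110,718 ≈ 184.00%.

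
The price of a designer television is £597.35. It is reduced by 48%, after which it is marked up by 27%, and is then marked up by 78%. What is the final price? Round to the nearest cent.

£702.19

48% decrease: £597.35 × 0.52 = £310.622.
Apply the 27% increase: £310.622 × 1.27 = £394.48994.
78% increase: £394.48994 × 1.78 = £702.1920932 ≈ £702.19.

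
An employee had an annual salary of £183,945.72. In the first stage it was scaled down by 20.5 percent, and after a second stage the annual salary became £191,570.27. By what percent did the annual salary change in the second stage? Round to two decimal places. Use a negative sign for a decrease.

After the first stage: £183,945.72 × 0.795 = £146236.8474.
Second-stage multiplier: £191,570.27 ÷ £146236.8474 ≈ 1.31.
That is a change of 31.00%.

31.00%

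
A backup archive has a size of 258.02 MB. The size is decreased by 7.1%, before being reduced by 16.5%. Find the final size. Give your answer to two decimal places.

200.15 MB

Each change multiplies by a factor: 0.929 × 0.835 = 0.775715.
258.02 × 0.775715 = 200.1499843 ≈ 200.15.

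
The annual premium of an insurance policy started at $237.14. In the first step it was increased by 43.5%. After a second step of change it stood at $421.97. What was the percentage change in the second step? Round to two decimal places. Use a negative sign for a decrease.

24.00%

After the first step: $237.14 × 1.435 = $340.2959.
Second-step multiplier: $421.97 ÷ $340.2959 ≈ 1.240009.
That is a change of 24.00%.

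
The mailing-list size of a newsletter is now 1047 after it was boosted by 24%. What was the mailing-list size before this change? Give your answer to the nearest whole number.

The overall multiplier applied was 1.24.
So the original mailing-list size was 1047 ÷ 1.24 ≈ 844.

844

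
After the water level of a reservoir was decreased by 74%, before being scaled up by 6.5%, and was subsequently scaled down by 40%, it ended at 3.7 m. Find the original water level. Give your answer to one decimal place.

22.3 m

Undoing the 40% decrease: 3.7 ÷ 0.6 ≈ 6.166667.
Undoing the 6.5% increase: 6.166667 ÷ 1.065 ≈ 5.790298.
Undoing the 74% decrease: 5.790298 ÷ 0.26 ≈ 22.3 m.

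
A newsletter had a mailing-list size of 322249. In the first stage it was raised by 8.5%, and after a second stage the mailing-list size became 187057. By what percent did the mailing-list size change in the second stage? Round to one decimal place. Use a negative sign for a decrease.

After the first stage: 322249 × 1.085 = 349640.165.
Second-stage multiplier: 187057 ÷ 349640.165 ≈ 0.535.
That is a change of -46.5%.

-46.5%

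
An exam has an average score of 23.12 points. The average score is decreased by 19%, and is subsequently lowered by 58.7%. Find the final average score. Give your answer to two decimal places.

7.73 points

After the 19% decrease: 23.12 × 0.81 = 18.7272.
Apply the 58.7% decrease: 18.7272 × 0.413 = 7.7343336 ≈ 7.73.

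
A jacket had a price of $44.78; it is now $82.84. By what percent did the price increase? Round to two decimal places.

Change: $82.84 − $44.78 = $38.06.
Relative to the original: $38.06 ÷ $44.78 ≈ 84.99%.
So the price increased by 84.99%.

84.99%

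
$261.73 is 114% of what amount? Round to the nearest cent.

$229.59

$261.73 ÷ 1.14 ≈ $229.59.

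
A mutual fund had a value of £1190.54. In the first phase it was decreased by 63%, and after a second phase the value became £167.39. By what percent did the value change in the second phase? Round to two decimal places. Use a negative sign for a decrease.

-62.00%

After the first phase: £1190.54 × 0.37 = £440.4998.
Second-phase multiplier: £167.39 ÷ £440.4998 ≈ 0.38.
That is a change of -62.00%.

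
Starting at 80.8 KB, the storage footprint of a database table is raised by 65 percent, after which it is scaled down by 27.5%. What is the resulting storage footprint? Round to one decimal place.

96.7 KB

65% increase: 80.8 × 1.65 = 133.32.
Apply the 27.5% decrease: 133.32 × 0.725 = 96.657 ≈ 96.7.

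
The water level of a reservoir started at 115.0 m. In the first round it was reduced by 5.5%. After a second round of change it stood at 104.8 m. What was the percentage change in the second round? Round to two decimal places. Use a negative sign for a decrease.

After the first round: 115.0 × 0.945 = 108.675.
Second-round multiplier: 104.8 ÷ 108.675 ≈ 0.964343.
That is a change of -3.57%.

-3.57%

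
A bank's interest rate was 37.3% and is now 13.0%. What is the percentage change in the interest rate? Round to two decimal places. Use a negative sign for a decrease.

The change is 13.0 − 37.3 = -24.3 percentage points.
Relative to the original 37.3%, that is -24.3 ÷ 37.3 ≈ -65.15%.

-65.15%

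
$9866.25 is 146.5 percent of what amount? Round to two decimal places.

$9866.25 ÷ 1.465 ≈ $6734.64.

$6734.64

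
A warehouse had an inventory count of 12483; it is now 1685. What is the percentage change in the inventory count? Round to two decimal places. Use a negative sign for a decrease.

Change: 1685 − 12483 = -10798.
Relative to the original: -10798 ÷ 12483 ≈ -86.50%.

-86.50%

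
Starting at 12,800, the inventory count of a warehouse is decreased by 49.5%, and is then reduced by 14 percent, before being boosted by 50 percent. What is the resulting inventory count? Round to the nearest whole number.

Each change multiplies by a factor: 0.505 × 0.86 × 1.5 = 0.65145.
12,800 × 0.65145 = 8338.56 ≈ 8,339.

8,339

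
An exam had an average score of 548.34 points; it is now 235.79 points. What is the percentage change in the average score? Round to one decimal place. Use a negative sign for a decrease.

-57.0%

Change: 235.79 − 548.34 = -312.55.
Relative to the original: -312.55 ÷ 548.34 ≈ -57.0%.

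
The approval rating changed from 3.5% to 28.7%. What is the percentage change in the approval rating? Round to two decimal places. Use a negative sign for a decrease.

720.00%

The change is 28.7 − 3.5 = 25.2 percentage points.
Relative to the original 3.5%, that is 25.2 ÷ 3.5 = 720.00%.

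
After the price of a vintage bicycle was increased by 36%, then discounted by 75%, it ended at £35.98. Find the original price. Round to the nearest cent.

£105.82

The overall multiplier applied was 1.36 × 0.25 = 0.34.
So the original price was £35.98 ÷ 0.34 ≈ £105.82.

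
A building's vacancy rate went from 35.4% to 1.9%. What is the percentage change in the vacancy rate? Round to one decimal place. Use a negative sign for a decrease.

-94.6%

The change is 1.9 − 35.4 = -33.5 percentage points.
Relative to the original 35.4%, that is -33.5 ÷ 35.4 ≈ -94.6%.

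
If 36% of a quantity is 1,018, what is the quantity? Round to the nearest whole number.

2,828

1,018 ÷ 0.36 ≈ 2,828.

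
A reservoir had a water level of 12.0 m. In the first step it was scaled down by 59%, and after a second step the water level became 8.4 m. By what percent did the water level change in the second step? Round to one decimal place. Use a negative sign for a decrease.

70.7%

After the first step: 12.0 × 0.41 = 4.92.
Second-step multiplier: 8.4 ÷ 4.92 ≈ 1.70732.
That is a change of 70.7%.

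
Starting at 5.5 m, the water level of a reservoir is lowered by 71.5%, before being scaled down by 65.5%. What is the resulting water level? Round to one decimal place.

Apply the 71.5% decrease: 5.5 × 0.285 = 1.5675.
65.5% decrease: 1.5675 × 0.345 = 0.5407875 ≈ 0.5.

0.5 m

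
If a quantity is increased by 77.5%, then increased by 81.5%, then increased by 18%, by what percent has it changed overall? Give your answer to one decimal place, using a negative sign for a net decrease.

280.2%

The combined multiplier is 1.775 × 1.815 × 1.18 = 3.8015175.
That corresponds to an increase of 280.2%.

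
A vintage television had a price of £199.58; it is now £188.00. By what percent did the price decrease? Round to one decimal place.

5.8%

Change: £188.00 − £199.58 = -£11.58.
Relative to the original: -£11.58 ÷ £199.58 ≈ -5.8%.
So the price decreased by 5.8%.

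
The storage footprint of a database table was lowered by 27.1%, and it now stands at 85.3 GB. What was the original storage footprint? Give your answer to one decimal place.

117.0 GB

The overall multiplier applied was 0.729.
So the original storage footprint was 85.3 ÷ 0.729 ≈ 117.0 GB.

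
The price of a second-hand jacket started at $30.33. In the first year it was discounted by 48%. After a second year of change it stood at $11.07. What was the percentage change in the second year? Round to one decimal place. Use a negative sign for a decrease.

-29.8%

After the first year: $30.33 × 0.52 = $15.7716.
Second-year multiplier: $11.07 ÷ $15.7716 ≈ 0.70189.
That is a change of -29.8%.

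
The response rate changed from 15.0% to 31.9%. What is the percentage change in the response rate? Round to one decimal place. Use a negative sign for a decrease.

112.7%

The change is 31.9 − 15.0 = 16.9 percentage points.
Relative to the original 15.0%, that is 16.9 ÷ 15.0 ≈ 112.7%.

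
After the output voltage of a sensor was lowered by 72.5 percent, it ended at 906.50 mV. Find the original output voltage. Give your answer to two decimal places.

3,296.36 mV

The overall multiplier applied was 0.275.
So the original output voltage was 906.50 ÷ 0.275 ≈ 3,296.36 mV.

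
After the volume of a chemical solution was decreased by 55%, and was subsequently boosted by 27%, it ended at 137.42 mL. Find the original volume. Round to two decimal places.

240.45 mL

Undoing the 27% increase: 137.42 ÷ 1.27 ≈ 108.204724.
Undoing the 55% decrease: 108.204724 ÷ 0.45 ≈ 240.45 mL.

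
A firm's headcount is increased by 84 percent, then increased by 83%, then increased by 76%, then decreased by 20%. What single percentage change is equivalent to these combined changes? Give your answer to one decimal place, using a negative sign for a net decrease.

The combined multiplier is 1.84 × 1.83 × 1.76 × 0.8 = 4.7410176.
That corresponds to an increase of 374.1%.

374.1%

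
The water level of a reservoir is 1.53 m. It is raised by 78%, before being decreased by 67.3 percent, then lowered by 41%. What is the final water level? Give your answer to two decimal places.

0.53 m

Apply the 78% increase: 1.53 × 1.78 = 2.7234.
Apply the 67.3% decrease: 2.7234 × 0.327 = 0.8905518.
Apply the 41% decrease: 0.8905518 × 0.59 = 0.525425562 ≈ 0.53.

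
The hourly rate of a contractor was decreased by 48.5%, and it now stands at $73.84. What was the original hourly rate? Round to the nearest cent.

The overall multiplier applied was 0.515.
So the original hourly rate was $73.84 ÷ 0.515 ≈ $143.38.

$143.38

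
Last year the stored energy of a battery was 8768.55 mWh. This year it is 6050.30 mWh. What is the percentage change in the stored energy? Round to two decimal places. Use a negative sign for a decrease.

Change: 6050.30 − 8768.55 = -2718.25.
Relative to the original: -2718.25 ÷ 8768.55 ≈ -31.00%.

-31.00%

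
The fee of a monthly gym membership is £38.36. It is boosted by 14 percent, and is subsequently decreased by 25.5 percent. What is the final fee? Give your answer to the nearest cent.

After the 14% increase: £38.36 × 1.14 = £43.7304.
After the 25.5% decrease: £43.7304 × 0.745 = £32.579148 ≈ £32.58.

£32.58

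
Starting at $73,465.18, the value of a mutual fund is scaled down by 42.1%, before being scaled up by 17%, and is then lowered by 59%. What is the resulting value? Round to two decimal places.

Each change multiplies by a factor: 0.579 × 1.17 × 0.41 = 0.2777463.
$73,465.18 × 0.2777463 = $20404.681923834 ≈ $20,404.68.

$20,404.68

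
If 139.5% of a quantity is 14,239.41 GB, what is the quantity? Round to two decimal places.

10,207.46 GB

14,239.41 GB ÷ 1.395 ≈ 10,207.46 GB.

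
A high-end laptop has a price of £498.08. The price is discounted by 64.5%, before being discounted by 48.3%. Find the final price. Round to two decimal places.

£91.42

After the 64.5% decrease: £498.08 × 0.355 = £176.8184.
Apply the 48.3% decrease: £176.8184 × 0.517 = £91.4151128 ≈ £91.42.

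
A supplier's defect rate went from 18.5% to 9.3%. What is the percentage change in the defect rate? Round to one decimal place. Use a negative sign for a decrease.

-49.7%

The change is 9.3 − 18.5 = -9.2 percentage points.
Relative to the original 18.5%, that is -9.2 ÷ 18.5 ≈ -49.7%.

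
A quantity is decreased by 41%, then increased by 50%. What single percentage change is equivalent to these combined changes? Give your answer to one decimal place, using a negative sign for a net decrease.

A 41% decrease multiplies by 0.59.
Then a 50% increase: 0.59 × 1.5 = 0.885.
Overall factor 0.885, i.e. -11.5%.

-11.5%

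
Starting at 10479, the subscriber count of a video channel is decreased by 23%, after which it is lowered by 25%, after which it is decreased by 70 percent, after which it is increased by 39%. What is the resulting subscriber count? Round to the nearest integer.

Each change multiplies by a factor: 0.77 × 0.75 × 0.3 × 1.39 = 0.2408175.
10479 × 0.2408175 = 2523.5265825 ≈ 2524.

2524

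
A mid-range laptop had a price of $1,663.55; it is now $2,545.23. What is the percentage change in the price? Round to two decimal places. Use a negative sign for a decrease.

53.00%

Change: $2,545.23 − $1,663.55 = $881.68.
Relative to the original: $881.68 ÷ $1,663.55 ≈ 53.00%.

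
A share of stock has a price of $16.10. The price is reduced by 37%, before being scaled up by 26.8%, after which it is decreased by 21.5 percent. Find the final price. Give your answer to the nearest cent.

$10.10

After the 37% decrease: $16.10 × 0.63 = $10.143.
After the 26.8% increase: $10.143 × 1.268 = $12.861324.
21.5% decrease: $12.861324 × 0.785 = $10.09613934 ≈ $10.10.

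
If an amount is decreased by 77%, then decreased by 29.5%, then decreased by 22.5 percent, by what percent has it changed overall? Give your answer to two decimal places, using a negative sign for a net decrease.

A 77% decrease multiplies by 0.23.
Then a 29.5% decrease: 0.23 × 0.705 = 0.16215.
Then a 22.5% decrease: 0.16215 × 0.775 = 0.12566625.
Overall factor 0.12566625, i.e. -87.43%.

-87.43%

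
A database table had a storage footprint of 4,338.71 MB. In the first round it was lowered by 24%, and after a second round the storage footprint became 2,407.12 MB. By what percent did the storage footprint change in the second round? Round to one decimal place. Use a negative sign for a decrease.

-27.0%

After the first round: 4,338.71 × 0.76 = 3297.4196.
Second-round multiplier: 2,407.12 ÷ 3297.4196 ≈ 0.73.
That is a change of -27.0%.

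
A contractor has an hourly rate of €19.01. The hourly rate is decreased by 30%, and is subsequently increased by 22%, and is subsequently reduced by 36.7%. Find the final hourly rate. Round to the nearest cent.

30% decrease: €19.01 × 0.7 = €13.307.
Apply the 22% increase: €13.307 × 1.22 = €16.23454.
After the 36.7% decrease: €16.23454 × 0.633 = €10.27646382 ≈ €10.28.

€10.28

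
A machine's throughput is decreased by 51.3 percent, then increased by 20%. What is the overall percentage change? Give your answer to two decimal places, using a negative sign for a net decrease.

The combined multiplier is 0.487 × 1.2 = 0.5844.
That corresponds to a decrease of 41.56%.

-41.56%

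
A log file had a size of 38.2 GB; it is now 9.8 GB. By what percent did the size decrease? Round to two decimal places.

Change: 9.8 − 38.2 = -28.4.
Relative to the original: -28.4 ÷ 38.2 ≈ -74.35%.
So the size decreased by 74.35%.

74.35%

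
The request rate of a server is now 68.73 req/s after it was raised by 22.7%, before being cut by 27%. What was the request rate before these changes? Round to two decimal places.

76.73 req/s

The overall multiplier applied was 1.227 × 0.73 = 0.89571.
So the original request rate was 68.73 ÷ 0.89571 ≈ 76.73 req/s.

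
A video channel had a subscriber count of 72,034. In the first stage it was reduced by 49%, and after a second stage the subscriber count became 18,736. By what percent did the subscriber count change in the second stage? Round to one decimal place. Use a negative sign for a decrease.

-49.0%

After the first stage: 72,034 × 0.51 = 36737.34.
Second-stage multiplier: 18,736 ÷ 36737.34 ≈ 0.51.
That is a change of -49.0%.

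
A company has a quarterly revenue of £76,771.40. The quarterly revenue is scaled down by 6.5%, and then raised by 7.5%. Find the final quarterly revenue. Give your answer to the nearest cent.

6.5% decrease: £76,771.40 × 0.935 = £71781.259.
After the 7.5% increase: £71781.259 × 1.075 = £77164.853425 ≈ £77,164.85.

£77,164.85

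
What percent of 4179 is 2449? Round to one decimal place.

58.6%

2449 ÷ 4179 ≈ 58.6%.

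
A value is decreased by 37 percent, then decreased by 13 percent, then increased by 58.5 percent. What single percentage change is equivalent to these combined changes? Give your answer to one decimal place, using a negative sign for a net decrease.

The combined multiplier is 0.63 × 0.87 × 1.585 = 0.8687385.
That corresponds to a decrease of 13.1%.

-13.1%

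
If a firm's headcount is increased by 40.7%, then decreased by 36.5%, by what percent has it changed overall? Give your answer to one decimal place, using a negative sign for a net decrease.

-10.7%

The combined multiplier is 1.407 × 0.635 = 0.893445.
That corresponds to a decrease of 10.7%.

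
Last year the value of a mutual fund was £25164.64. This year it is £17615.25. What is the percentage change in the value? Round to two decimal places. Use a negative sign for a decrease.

Change: £17615.25 − £25164.64 = -£7549.39.
Relative to the original: -£7549.39 ÷ £25164.64 ≈ -30.00%.

-30.00%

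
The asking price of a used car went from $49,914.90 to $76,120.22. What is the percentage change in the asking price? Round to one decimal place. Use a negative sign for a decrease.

52.5%

Change: $76,120.22 − $49,914.90 = $26,205.32.
Relative to the original: $26,205.32 ÷ $49,914.90 ≈ 52.5%.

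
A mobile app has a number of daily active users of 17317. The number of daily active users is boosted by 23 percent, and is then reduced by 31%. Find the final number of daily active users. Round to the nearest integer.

Each change multiplies by a factor: 1.23 × 0.69 = 0.8487.
17317 × 0.8487 = 14696.9379 ≈ 14697.

14697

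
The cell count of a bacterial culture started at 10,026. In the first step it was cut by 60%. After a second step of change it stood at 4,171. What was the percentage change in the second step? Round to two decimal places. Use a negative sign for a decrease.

4.00%

After the first step: 10,026 × 0.4 = 4010.4.
Second-step multiplier: 4,171 ÷ 4010.4 ≈ 1.040046.
That is a change of 4.00%.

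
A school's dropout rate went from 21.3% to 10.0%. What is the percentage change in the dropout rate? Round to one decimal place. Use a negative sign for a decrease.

-53.1%

The change is 10.0 − 21.3 = -11.3 percentage points.
Relative to the original 21.3%, that is -11.3 ÷ 21.3 ≈ -53.1%.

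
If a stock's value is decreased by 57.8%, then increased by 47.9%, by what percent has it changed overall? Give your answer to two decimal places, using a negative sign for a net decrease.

A 57.8% decrease multiplies by 0.422.
Then a 47.9% increase: 0.422 × 1.479 = 0.624138.
Overall factor 0.624138, i.e. -37.59%.

-37.59%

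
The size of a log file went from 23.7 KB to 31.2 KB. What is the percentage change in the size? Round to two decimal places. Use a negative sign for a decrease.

31.65%

Change: 31.2 − 23.7 = 7.5.
Relative to the original: 7.5 ÷ 23.7 ≈ 31.65%.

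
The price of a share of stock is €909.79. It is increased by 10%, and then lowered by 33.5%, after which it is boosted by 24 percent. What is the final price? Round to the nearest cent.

€825.23

After the 10% increase: €909.79 × 1.1 = €1000.769.
33.5% decrease: €1000.769 × 0.665 = €665.511385.
After the 24% increase: €665.511385 × 1.24 = €825.2341174 ≈ €825.23.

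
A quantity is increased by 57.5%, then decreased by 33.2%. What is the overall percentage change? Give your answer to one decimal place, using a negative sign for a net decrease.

5.2%

The combined multiplier is 1.575 × 0.668 = 1.0521.
That corresponds to an increase of 5.2%.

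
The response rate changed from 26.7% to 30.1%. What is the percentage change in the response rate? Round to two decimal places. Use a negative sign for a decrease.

12.73%

The change is 30.1 − 26.7 = 3.4 percentage points.
Relative to the original 26.7%, that is 3.4 ÷ 26.7 ≈ 12.73%.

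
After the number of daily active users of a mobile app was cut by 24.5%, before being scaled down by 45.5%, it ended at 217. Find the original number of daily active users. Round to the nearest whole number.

527

Undoing the 45.5% decrease: 217 ÷ 0.545 ≈ 398.165138.
Undoing the 24.5% decrease: 398.165138 ÷ 0.755 ≈ 527.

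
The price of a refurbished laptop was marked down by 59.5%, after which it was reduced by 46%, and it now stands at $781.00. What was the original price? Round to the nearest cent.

The overall multiplier applied was 0.405 × 0.54 = 0.2187.
So the original price was $781.00 ÷ 0.2187 ≈ $3571.10.

$3571.10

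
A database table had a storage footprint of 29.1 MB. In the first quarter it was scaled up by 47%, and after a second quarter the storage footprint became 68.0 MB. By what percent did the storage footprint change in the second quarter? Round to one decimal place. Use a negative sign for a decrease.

After the first quarter: 29.1 × 1.47 = 42.777.
Second-quarter multiplier: 68.0 ÷ 42.777 ≈ 1.58964.
That is a change of 59.0%.

59.0%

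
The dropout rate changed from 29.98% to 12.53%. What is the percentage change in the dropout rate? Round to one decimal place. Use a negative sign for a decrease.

-58.2%

The change is 12.53 − 29.98 = -17.45 percentage points.
Relative to the original 29.98%, that is -17.45 ÷ 29.98 ≈ -58.2%.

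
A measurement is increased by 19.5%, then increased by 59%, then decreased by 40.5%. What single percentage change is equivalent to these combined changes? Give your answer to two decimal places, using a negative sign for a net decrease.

A 19.5% increase multiplies by 1.195.
Then a 59% increase: 1.195 × 1.59 = 1.90005.
Then a 40.5% decrease: 1.90005 × 0.595 = 1.13052975.
Overall factor 1.13052975, i.e. 13.05%.

13.05%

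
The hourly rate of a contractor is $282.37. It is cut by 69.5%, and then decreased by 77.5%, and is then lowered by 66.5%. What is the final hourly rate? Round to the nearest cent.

Each change multiplies by a factor: 0.305 × 0.225 × 0.335 = 0.022989375.
$282.37 × 0.022989375 = $6.49150981875 ≈ $6.49.

$6.49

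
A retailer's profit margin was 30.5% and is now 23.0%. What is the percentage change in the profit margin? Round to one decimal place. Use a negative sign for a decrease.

-24.6%

The change is 23.0 − 30.5 = -7.5 percentage points.
Relative to the original 30.5%, that is -7.5 ÷ 30.5 ≈ -24.6%.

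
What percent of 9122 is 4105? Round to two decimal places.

4105 ÷ 9122 ≈ 45.00%.

45.00%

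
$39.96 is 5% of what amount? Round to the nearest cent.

$39.96 ÷ 0.05 = $799.20.

$799.20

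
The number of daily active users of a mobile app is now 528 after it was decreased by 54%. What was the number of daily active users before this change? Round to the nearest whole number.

1148

The overall multiplier applied was 0.46.
So the original number of daily active users was 528 ÷ 0.46 ≈ 1148.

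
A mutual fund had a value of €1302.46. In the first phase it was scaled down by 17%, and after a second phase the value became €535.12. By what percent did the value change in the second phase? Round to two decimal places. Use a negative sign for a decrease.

-50.50%

After the first phase: €1302.46 × 0.83 = €1081.0418.
Second-phase multiplier: €535.12 ÷ €1081.0418 ≈ 0.495004.
That is a change of -50.50%.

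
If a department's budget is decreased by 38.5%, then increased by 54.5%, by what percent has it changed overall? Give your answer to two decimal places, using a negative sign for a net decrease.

-4.98%

A 38.5% decrease multiplies by 0.615.
Then a 54.5% increase: 0.615 × 1.545 = 0.950175.
Overall factor 0.950175, i.e. -4.98%.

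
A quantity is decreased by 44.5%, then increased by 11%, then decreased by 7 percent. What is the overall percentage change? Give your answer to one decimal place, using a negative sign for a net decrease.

-42.7%

The combined multiplier is 0.555 × 1.11 × 0.93 = 0.5729265.
That corresponds to a decrease of 42.7%.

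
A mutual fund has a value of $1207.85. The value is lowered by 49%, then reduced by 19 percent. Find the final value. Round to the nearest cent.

Each change multiplies by a factor: 0.51 × 0.81 = 0.4131.
$1207.85 × 0.4131 = $498.962835 ≈ $498.96.

$498.96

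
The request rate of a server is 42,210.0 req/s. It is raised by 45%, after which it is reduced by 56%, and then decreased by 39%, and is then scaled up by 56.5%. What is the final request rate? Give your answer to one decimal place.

25,708.7 req/s

After the 45% increase: 42,210.0 × 1.45 = 61204.5.
Apply the 56% decrease: 61204.5 × 0.44 = 26929.98.
Apply the 39% decrease: 26929.98 × 0.61 = 16427.2878.
After the 56.5% increase: 16427.2878 × 1.565 = 25708.705407 ≈ 25,708.7.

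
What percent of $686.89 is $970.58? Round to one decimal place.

141.3%

$970.58 ÷ $686.89 ≈ 141.3%.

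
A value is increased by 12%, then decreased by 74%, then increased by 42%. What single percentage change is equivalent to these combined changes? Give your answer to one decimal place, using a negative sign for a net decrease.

-58.6%

The combined multiplier is 1.12 × 0.26 × 1.42 = 0.413504.
That corresponds to a decrease of 58.6%.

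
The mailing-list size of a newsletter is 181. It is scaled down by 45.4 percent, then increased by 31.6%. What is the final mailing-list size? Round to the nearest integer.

130

Each change multiplies by a factor: 0.546 × 1.316 = 0.718536.
181 × 0.718536 = 130.055016 ≈ 130.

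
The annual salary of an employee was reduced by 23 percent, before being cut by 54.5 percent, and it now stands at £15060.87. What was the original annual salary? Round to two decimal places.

The overall multiplier applied was 0.77 × 0.455 = 0.35035.
So the original annual salary was £15060.87 ÷ 0.35035 ≈ £42988.07.

£42988.07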